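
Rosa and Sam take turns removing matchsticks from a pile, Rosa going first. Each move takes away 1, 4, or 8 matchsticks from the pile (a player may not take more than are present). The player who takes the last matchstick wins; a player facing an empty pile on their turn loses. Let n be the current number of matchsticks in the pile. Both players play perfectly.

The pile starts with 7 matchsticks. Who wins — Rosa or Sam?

Label each position W (a win for the player to move) or L (a loss). A position with no legal move is L; any other position is W exactly when some move reaches an L, and L when every move reaches a W.
n=0: no move → L
n=1: can move to 0, which is L ⇒ W
n=2: the only move is to 1(W), a W ⇒ L
n=3: can move to 2, which is L ⇒ W
n=4: can move to 0, which is L ⇒ W
n=5: moves to 4(W), 1(W); every one is W ⇒ L
n=6: can move to 5, which is L ⇒ W
n=7: moves to 6(W), 3(W); every one is W ⇒ L
The starting position 7 is L: whatever Rosa does, the opponent receives a W position.

Sam wins.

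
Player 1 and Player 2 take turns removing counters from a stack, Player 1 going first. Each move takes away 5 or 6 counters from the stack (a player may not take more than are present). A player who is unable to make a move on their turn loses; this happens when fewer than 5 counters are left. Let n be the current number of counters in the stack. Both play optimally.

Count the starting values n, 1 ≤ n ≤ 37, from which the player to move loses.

19

Classify positions by backward induction: terminal positions (no move available) are L. From any other position, the mover wins iff some move reaches an L.
n=0: no move → L
n=1: no move → L
n=2: no move → L
n=3: no move → L
n=4: no move → L
n=5: →0(L), so W
n=6: →1(L), so W
n=7: →2(L), so W
n=8: →3(L), so W
n=9: →4(L), so W
n=10: →4(L), so W
n=11: →6(W), 5(W) — all W, so L
n=12: →7(W), 6(W) — all W, so L
n=13: →8(W), 7(W) — all W, so L
n=14: →9(W), 8(W) — all W, so L
n=15: →10(W), 9(W) — all W, so L
n=16: →11(L), so W
n=17: →12(L), so W
n=18: →13(L), so W
n=19: →14(L), so W
n=20: →15(L), so W
n=21: →15(L), so W
n=22: →17(W), 16(W) — all W, so L
n=23: →18(W), 17(W) — all W, so L
n=24: →19(W), 18(W) — all W, so L
n=25: →20(W), 19(W) — all W, so L
n=26: →21(W), 20(W) — all W, so L
n=27: →22(L), so W
n=28: →23(L), so W
n=29: →24(L), so W
n=30: →25(L), so W
n=31: →26(L), so W
n=32: →26(L), so W
n=33: →28(W), 27(W) — all W, so L
n=34: →29(W), 28(W) — all W, so L
n=35: →30(W), 29(W) — all W, so L
n=36: →31(W), 30(W) — all W, so L
n=37: →32(W), 31(W) — all W, so L
L entries with 1 ≤ n ≤ 37 (n=0 is outside the asked range and is not counted): n = 1, 2, 3, 4, 11, 12, 13, 14, 15, 22, 23, 24, 25, 26, 33, 34, 35, 36, 37; that makes 19.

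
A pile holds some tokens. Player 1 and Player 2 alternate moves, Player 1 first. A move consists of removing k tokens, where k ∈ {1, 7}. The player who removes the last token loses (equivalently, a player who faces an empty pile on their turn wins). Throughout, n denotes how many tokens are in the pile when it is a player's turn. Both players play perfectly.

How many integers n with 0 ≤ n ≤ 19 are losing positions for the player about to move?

Compute win/loss labels from the base case upward. A position with no move is W. Any other position is W if it can reach an L in one move, else L.
n=0: no move; the opponent has just taken the last token and therefore loses → W
n=1: the only move is to 0(W), a W ⇒ L
n=2: can move to 1, which is L ⇒ W
n=3: the only move is to 2(W), a W ⇒ L
n=4: can move to 3, which is L ⇒ W
n=5: the only move is to 4(W), a W ⇒ L
n=6: can move to 5, which is L ⇒ W
n=7: moves to 6(W), 0(W); every one is W ⇒ L
n=8: can move to 7, which is L ⇒ W
n=9: moves to 8(W), 2(W); every one is W ⇒ L
n=10: can move to 9, which is L ⇒ W
n=11: moves to 10(W), 4(W); every one is W ⇒ L
n=12: can move to 11, which is L ⇒ W
n=13: moves to 12(W), 6(W); every one is W ⇒ L
n=14: can move to 13, which is L ⇒ W
n=15: moves to 14(W), 8(W); every one is W ⇒ L
n=16: can move to 15, which is L ⇒ W
n=17: moves to 16(W), 10(W); every one is W ⇒ L
n=18: can move to 17, which is L ⇒ W
n=19: moves to 18(W), 12(W); every one is W ⇒ L
L entries with 0 ≤ n ≤ 19: n = 1, 3, 5, 7, 9, 11, 13, 15, 17, 19; that makes 10.

10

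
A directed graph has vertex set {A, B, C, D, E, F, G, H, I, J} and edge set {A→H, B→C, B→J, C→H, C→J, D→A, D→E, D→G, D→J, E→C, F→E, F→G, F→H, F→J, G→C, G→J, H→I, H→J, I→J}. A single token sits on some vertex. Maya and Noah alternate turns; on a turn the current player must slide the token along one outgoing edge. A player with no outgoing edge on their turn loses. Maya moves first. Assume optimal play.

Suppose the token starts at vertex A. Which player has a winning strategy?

Noah wins.

Work bottom-up. With no move the player to move loses. Otherwise the position is W if at least one move leads to an L position for the opponent, and L if every move leads to a W.
Every edge goes from a vertex to one that appears earlier in the order J, I, H, C, G, E, A, D, B, F, so processing vertices in that order labels each vertex after all of its successors.
J: no outgoing edge → L
I: W (go to J, an L position)
H: W (go to J, an L position)
C: W (go to J, an L position)
G: W (go to J, an L position)
E: L (sole option C(W) is W)
A: L (sole option H(W) is W)
D: W (go to A, an L position)
B: W (go to J, an L position)
F: W (go to E, an L position)
Every move from A reaches a W position, so the mover loses.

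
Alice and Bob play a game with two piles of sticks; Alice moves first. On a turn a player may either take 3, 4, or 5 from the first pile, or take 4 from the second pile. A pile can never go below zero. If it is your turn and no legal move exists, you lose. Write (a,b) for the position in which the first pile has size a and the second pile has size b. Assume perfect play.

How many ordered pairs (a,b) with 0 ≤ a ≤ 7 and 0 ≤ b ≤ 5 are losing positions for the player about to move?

18

Build the W/L table. Terminal = L. A non-terminal position is W if it has a move to some L; otherwise it is L.
Every move lowers a or b (never raises either), so fill the grid row by row in increasing a, and left to right within a row: each cell's successors are then already labelled.
      b=0  b=1  b=2  b=3  b=4  b=5
a=0:    L    L    L    L    W    W
a=1:    L    L    L    L    W    W
a=2:    L    L    L    L    W    W
a=3:    W    W    W    W    L    L
a=4:    W    W    W    W    L    L
a=5:    W    W    W    W    L    L
a=6:    W    W    W    W    W    W
a=7:    W    W    W    W    W    W
Cells with no legal move (terminal, hence L): (0,0), (0,1), (0,2), (0,3), (1,0), (1,1), (1,2), (1,3), (2,0), (2,1), (2,2), (2,3).
The remaining L cells, each justified by listing all of its moves:
(3,4): only reaches (0,4)(W), (3,0)(W), all W → L
(3,5): only reaches (0,5)(W), (3,1)(W), all W → L
(4,4): only reaches (1,4)(W), (0,4)(W), (4,0)(W), all W → L
(4,5): only reaches (1,5)(W), (0,5)(W), (4,1)(W), all W → L
(5,4): only reaches (2,4)(W), (1,4)(W), (0,4)(W), (5,0)(W), all W → L
(5,5): only reaches (2,5)(W), (1,5)(W), (0,5)(W), (5,1)(W), all W → L
Every other cell has at least one move into one of the L cells above, so it is W.
L cells per row: a=0: 4, a=1: 4, a=2: 4, a=3: 2, a=4: 2, a=5: 2, a=6: 0, a=7: 0; total 18.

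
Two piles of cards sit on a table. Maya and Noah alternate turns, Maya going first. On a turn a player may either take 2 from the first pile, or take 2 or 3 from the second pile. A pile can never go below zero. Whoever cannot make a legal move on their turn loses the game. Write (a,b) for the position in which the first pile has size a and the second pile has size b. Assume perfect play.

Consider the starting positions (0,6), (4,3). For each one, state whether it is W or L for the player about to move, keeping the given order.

Use the standard recursion: the mover loses at a terminal position; elsewhere, the mover wins exactly when some move hands the opponent an L position.
No move ever increases a pile, so every position that can arise here has a ≤ 4 and b ≤ 6; it is enough to label the cells with 0 ≤ a ≤ 4 and 0 ≤ b ≤ 6.
Every move lowers a or b (never raises either), so fill the grid row by row in increasing a, and left to right within a row: each cell's successors are then already labelled.
      b=0  b=1  b=2  b=3  b=4  b=5  b=6
a=0:    L    L    W    W    W    L    L
a=1:    L    L    W    W    W    L    L
a=2:    W    W    L    L    W    W    W
a=3:    W    W    L    L    W    W    W
a=4:    L    L    W    W    W    L    L
Cells with no legal move (terminal, hence L): (0,0), (0,1), (1,0), (1,1).
The remaining L cells, each justified by listing all of its moves:
(0,5): only reaches (0,3)(W), (0,2)(W), all W → L
(0,6): only reaches (0,4)(W), (0,3)(W), all W → L
(1,5): only reaches (1,3)(W), (1,2)(W), all W → L
(1,6): only reaches (1,4)(W), (1,3)(W), all W → L
(2,2): only reaches (0,2)(W), (2,0)(W), all W → L
(2,3): only reaches (0,3)(W), (2,1)(W), (2,0)(W), all W → L
(3,2): only reaches (1,2)(W), (3,0)(W), all W → L
(3,3): only reaches (1,3)(W), (3,1)(W), (3,0)(W), all W → L
(4,0): only reaches (2,0)(W), which is W → L
(4,1): only reaches (2,1)(W), which is W → L
(4,5): only reaches (2,5)(W), (4,3)(W), (4,2)(W), all W → L
(4,6): only reaches (2,6)(W), (4,4)(W), (4,3)(W), all W → L
Every other cell has at least one move into one of the L cells above, so it is W.
(0,6): one of the L cells justified above, so L
(4,3): the move to (2,3) reaches an L cell, so W

(0,6): L, (4,3): W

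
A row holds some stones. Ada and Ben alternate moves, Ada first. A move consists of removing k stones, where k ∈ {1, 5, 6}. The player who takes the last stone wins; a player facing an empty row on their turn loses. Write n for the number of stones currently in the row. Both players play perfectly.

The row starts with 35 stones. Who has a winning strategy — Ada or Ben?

Work bottom-up. With no move the player to move loses. Otherwise the position is W if at least one move leads to an L position for the opponent, and L if every move leads to a W.
n=0: no move → L
n=1: can move to 0, which is L ⇒ W
n=2: the only move is to 1(W), a W ⇒ L
n=3: can move to 2, which is L ⇒ W
n=4: the only move is to 3(W), a W ⇒ L
n=5: can move to 4, which is L ⇒ W
n=6: can move to 0, which is L ⇒ W
n=7: can move to 2, which is L ⇒ W
n=8: can move to 2, which is L ⇒ W
n=9: can move to 4, which is L ⇒ W
n=10: can move to 4, which is L ⇒ W
n=11: moves to 10(W), 6(W), 5(W); every one is W ⇒ L
n=12: can move to 11, which is L ⇒ W
n=13: moves to 12(W), 8(W), 7(W); every one is W ⇒ L
n=14: can move to 13, which is L ⇒ W
n=15: moves to 14(W), 10(W), 9(W); every one is W ⇒ L
n=16: can move to 15, which is L ⇒ W
n=17: can move to 11, which is L ⇒ W
n=18: can move to 13, which is L ⇒ W
n=19: can move to 13, which is L ⇒ W
n=20: can move to 15, which is L ⇒ W
n=21: can move to 15, which is L ⇒ W
n=22: moves to 21(W), 17(W), 16(W); every one is W ⇒ L
n=23: can move to 22, which is L ⇒ W
n=24: moves to 23(W), 19(W), 18(W); every one is W ⇒ L
n=25: can move to 24, which is L ⇒ W
n=26: moves to 25(W), 21(W), 20(W); every one is W ⇒ L
n=27: can move to 26, which is L ⇒ W
n=28: can move to 22, which is L ⇒ W
n=29: can move to 24, which is L ⇒ W
n=30: can move to 24, which is L ⇒ W
n=31: can move to 26, which is L ⇒ W
n=32: can move to 26, which is L ⇒ W
n=33: moves to 32(W), 28(W), 27(W); every one is W ⇒ L
n=34: can move to 33, which is L ⇒ W
n=35: moves to 34(W), 30(W), 29(W); every one is W ⇒ L
The starting position 35 is L: whatever Ada does, the opponent receives a W position.

Ben wins.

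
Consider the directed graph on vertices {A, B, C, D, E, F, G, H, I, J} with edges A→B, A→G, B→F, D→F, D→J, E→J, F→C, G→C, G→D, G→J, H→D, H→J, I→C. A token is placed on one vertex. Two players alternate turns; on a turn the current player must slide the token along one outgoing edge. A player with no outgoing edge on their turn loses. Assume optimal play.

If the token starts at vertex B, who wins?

The second player wins.

Positions with no move are L. A position that does have a move is losing for the player to move precisely when every available move leads to a winning position for the opponent. Fill in the labels:
Every edge goes from a vertex to one that appears earlier in the order J, C, F, D, G, I, E, B, A, H, so processing vertices in that order labels each vertex after all of its successors.
J: no outgoing edge → L
C: no outgoing edge → L
F: reaches L-position C → W
D: reaches L-position J → W
G: reaches L-position C → W
I: reaches L-position C → W
E: reaches L-position J → W
B: only reaches F(W), which is W → L
A: reaches L-position B → W
H: reaches L-position J → W
Every move from B reaches a W position, so the mover loses.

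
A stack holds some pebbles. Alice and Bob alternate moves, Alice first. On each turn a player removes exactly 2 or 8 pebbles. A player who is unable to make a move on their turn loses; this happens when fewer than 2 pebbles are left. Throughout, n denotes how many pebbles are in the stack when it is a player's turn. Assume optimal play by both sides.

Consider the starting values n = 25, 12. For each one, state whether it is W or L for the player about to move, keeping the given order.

Compute win/loss labels from the base case upward. A position with no move is L. Any other position is W if it can reach an L in one move, else L.
n=0: no move → L
n=1: no move → L
n=2: W (go to 0, an L position)
n=3: W (go to 1, an L position)
n=4: L (sole option 2(W) is W)
n=5: L (sole option 3(W) is W)
n=6: W (go to 4, an L position)
n=7: W (go to 5, an L position)
n=8: W (go to 0, an L position)
n=9: W (go to 1, an L position)
n=10: L (options 8(W), 2(W) are all W)
n=11: L (options 9(W), 3(W) are all W)
n=12: W (go to 10, an L position)
n=13: W (go to 11, an L position)
n=14: L (options 12(W), 6(W) are all W)
n=15: L (options 13(W), 7(W) are all W)
n=16: W (go to 14, an L position)
n=17: W (go to 15, an L position)
n=18: W (go to 10, an L position)
n=19: W (go to 11, an L position)
n=20: L (options 18(W), 12(W) are all W)
n=21: L (options 19(W), 13(W) are all W)
n=22: W (go to 20, an L position)
n=23: W (go to 21, an L position)
n=24: L (options 22(W), 16(W) are all W)
n=25: L (options 23(W), 17(W) are all W)

25: L, 12: W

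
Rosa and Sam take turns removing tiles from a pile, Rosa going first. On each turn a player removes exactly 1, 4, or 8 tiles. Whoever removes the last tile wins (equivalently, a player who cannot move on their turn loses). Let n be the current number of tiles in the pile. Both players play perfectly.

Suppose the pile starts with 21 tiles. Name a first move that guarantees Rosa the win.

Build the W/L table. Terminal = L. A non-terminal position is W if it has a move to some L; otherwise it is L.
n=0: no move → L
n=1: reaches L-position 0 → W
n=2: only reaches 1(W), which is W → L
n=3: reaches L-position 2 → W
n=4: reaches L-position 0 → W
n=5: only reaches 4(W), 1(W), all W → L
n=6: reaches L-position 5 → W
n=7: only reaches 6(W), 3(W), all W → L
n=8: reaches L-position 7 → W
n=9: reaches L-position 5 → W
n=10: reaches L-position 2 → W
n=11: reaches L-position 7 → W
n=12: only reaches 11(W), 8(W), 4(W), all W → L
n=13: reaches L-position 12 → W
n=14: only reaches 13(W), 10(W), 6(W), all W → L
n=15: reaches L-position 14 → W
n=16: reaches L-position 12 → W
n=17: only reaches 16(W), 13(W), 9(W), all W → L
n=18: reaches L-position 17 → W
n=19: only reaches 18(W), 15(W), 11(W), all W → L
n=20: reaches L-position 19 → W
n=21: reaches L-position 17 → W
From 21, the L positions reachable in one move are: 17.

Remove 4, leaving 17.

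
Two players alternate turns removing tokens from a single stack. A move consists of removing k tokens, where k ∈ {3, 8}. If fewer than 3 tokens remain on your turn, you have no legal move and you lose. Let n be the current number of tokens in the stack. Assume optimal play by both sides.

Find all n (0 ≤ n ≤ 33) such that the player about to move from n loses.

0, 1, 2, 6, 7, 11, 12, 13, 17, 18, 22, 23, 24, 28, 29, 33

Use the standard recursion: the mover loses at a terminal position; elsewhere, the mover wins exactly when some move hands the opponent an L position.
n=0: no move → L
n=1: no move → L
n=2: no move → L
n=3: can move to 0, which is L ⇒ W
n=4: can move to 1, which is L ⇒ W
n=5: can move to 2, which is L ⇒ W
n=6: the only move is to 3(W), a W ⇒ L
n=7: the only move is to 4(W), a W ⇒ L
n=8: can move to 0, which is L ⇒ W
n=9: can move to 6, which is L ⇒ W
n=10: can move to 7, which is L ⇒ W
n=11: moves to 8(W), 3(W); every one is W ⇒ L
n=12: moves to 9(W), 4(W); every one is W ⇒ L
n=13: moves to 10(W), 5(W); every one is W ⇒ L
n=14: can move to 11, which is L ⇒ W
n=15: can move to 12, which is L ⇒ W
n=16: can move to 13, which is L ⇒ W
n=17: moves to 14(W), 9(W); every one is W ⇒ L
n=18: moves to 15(W), 10(W); every one is W ⇒ L
n=19: can move to 11, which is L ⇒ W
n=20: can move to 17, which is L ⇒ W
n=21: can move to 18, which is L ⇒ W
n=22: moves to 19(W), 14(W); every one is W ⇒ L
n=23: moves to 20(W), 15(W); every one is W ⇒ L
n=24: moves to 21(W), 16(W); every one is W ⇒ L
n=25: can move to 22, which is L ⇒ W
n=26: can move to 23, which is L ⇒ W
n=27: can move to 24, which is L ⇒ W
n=28: moves to 25(W), 20(W); every one is W ⇒ L
n=29: moves to 26(W), 21(W); every one is W ⇒ L
n=30: can move to 22, which is L ⇒ W
n=31: can move to 28, which is L ⇒ W
n=32: can move to 29, which is L ⇒ W
n=33: moves to 30(W), 25(W); every one is W ⇒ L
The losing starting values of n are exactly the entries labelled L in this table (16 of them).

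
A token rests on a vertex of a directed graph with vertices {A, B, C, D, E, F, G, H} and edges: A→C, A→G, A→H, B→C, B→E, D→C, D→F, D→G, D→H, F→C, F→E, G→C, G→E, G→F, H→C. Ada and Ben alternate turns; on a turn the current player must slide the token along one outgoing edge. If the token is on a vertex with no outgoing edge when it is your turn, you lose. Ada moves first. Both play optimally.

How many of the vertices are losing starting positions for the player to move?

2

Use the standard recursion: the mover loses at a terminal position; elsewhere, the mover wins exactly when some move hands the opponent an L position.
Every edge goes from a vertex to one that appears earlier in the order C, E, F, G, H, D, B, A, so processing vertices in that order labels each vertex after all of its successors.
C: no outgoing edge → L
E: no outgoing edge → L
F: →E(L), so W
G: →E(L), so W
H: →C(L), so W
D: →C(L), so W
B: →E(L), so W
A: →C(L), so W
The L vertices are C, E; that is 2 in all.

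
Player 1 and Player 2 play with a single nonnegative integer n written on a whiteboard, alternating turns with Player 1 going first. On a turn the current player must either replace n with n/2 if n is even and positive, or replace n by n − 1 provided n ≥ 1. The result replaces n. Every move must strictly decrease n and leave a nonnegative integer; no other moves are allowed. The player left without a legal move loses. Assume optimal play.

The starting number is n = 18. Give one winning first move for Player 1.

Compute win/loss labels from the base case upward. A position with no move is L. Any other position is W if it can reach an L in one move, else L.
n=0: no move → L
n=1: can move to 0, which is L ⇒ W
n=2: the only move is to 1(W), a W ⇒ L
n=3: can move to 2, which is L ⇒ W
n=4: can move to 2, which is L ⇒ W
n=5: the only move is to 4(W), a W ⇒ L
n=6: can move to 5, which is L ⇒ W
n=7: the only move is to 6(W), a W ⇒ L
n=8: can move to 7, which is L ⇒ W
n=9: the only move is to 8(W), a W ⇒ L
n=10: can move to 5, which is L ⇒ W
n=11: the only move is to 10(W), a W ⇒ L
n=12: can move to 11, which is L ⇒ W
n=13: the only move is to 12(W), a W ⇒ L
n=14: can move to 7, which is L ⇒ W
n=15: the only move is to 14(W), a W ⇒ L
n=16: can move to 15, which is L ⇒ W
n=17: the only move is to 16(W), a W ⇒ L
n=18: can move to 9, which is L ⇒ W
From 18, the L positions reachable in one move are: 9, 17. Any move reaching one of these is winning.

Move to 9.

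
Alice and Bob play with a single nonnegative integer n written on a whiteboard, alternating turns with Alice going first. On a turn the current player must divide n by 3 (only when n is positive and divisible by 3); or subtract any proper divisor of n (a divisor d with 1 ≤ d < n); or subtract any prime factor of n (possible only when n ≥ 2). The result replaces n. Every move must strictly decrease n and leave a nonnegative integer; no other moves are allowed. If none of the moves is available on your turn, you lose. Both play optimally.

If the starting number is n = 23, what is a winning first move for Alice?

Build the W/L table. Terminal = L. A non-terminal position is W if it has a move to some L; otherwise it is L.
n=0: no move → L
n=1: no move → L
n=2: reaches L-position 0 → W
n=3: reaches L-position 0 → W
n=4: only reaches 2(W), 3(W), all W → L
n=5: reaches L-position 0 → W
n=6: reaches L-position 4 → W
n=7: reaches L-position 0 → W
n=8: reaches L-position 4 → W
n=9: only reaches 3(W), 6(W), 8(W), all W → L
n=10: reaches L-position 9 → W
n=11: reaches L-position 0 → W
n=12: reaches L-position 4 → W
n=13: reaches L-position 0 → W
n=14: only reaches 7(W), 12(W), 13(W), all W → L
n=15: reaches L-position 14 → W
n=16: reaches L-position 14 → W
n=17: reaches L-position 0 → W
n=18: reaches L-position 9 → W
n=19: reaches L-position 0 → W
n=20: only reaches 10(W), 15(W), 16(W), 18(W), 19(W), all W → L
n=21: reaches L-position 14 → W
n=22: reaches L-position 20 → W
n=23: reaches L-position 0 → W
From 23, the L positions reachable in one move are: 0.

Move to 0.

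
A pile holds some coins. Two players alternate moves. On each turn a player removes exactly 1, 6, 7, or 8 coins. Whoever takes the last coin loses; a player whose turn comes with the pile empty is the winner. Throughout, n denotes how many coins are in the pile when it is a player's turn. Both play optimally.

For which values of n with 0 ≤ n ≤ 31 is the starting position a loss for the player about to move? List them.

Label each position W (a win for the player to move) or L (a loss). A position with no legal move is W; any other position is W exactly when some move reaches an L, and L when every move reaches a W.
n=0: no move; the opponent has just taken the last coin and therefore loses → W
n=1: the only move is to 0(W), a W ⇒ L
n=2: can move to 1, which is L ⇒ W
n=3: the only move is to 2(W), a W ⇒ L
n=4: can move to 3, which is L ⇒ W
n=5: the only move is to 4(W), a W ⇒ L
n=6: can move to 5, which is L ⇒ W
n=7: can move to 1, which is L ⇒ W
n=8: can move to 1, which is L ⇒ W
n=9: can move to 3, which is L ⇒ W
n=10: can move to 3, which is L ⇒ W
n=11: can move to 5, which is L ⇒ W
n=12: can move to 5, which is L ⇒ W
n=13: can move to 5, which is L ⇒ W
n=14: moves to 13(W), 8(W), 7(W), 6(W); every one is W ⇒ L
n=15: can move to 14, which is L ⇒ W
n=16: moves to 15(W), 10(W), 9(W), 8(W); every one is W ⇒ L
n=17: can move to 16, which is L ⇒ W
n=18: moves to 17(W), 12(W), 11(W), 10(W); every one is W ⇒ L
n=19: can move to 18, which is L ⇒ W
n=20: can move to 14, which is L ⇒ W
n=21: can move to 14, which is L ⇒ W
n=22: can move to 16, which is L ⇒ W
n=23: can move to 16, which is L ⇒ W
n=24: can move to 18, which is L ⇒ W
n=25: can move to 18, which is L ⇒ W
n=26: can move to 18, which is L ⇒ W
n=27: moves to 26(W), 21(W), 20(W), 19(W); every one is W ⇒ L
n=28: can move to 27, which is L ⇒ W
n=29: moves to 28(W), 23(W), 22(W), 21(W); every one is W ⇒ L
n=30: can move to 29, which is L ⇒ W
n=31: moves to 30(W), 25(W), 24(W), 23(W); every one is W ⇒ L
Reading off the rows marked L gives the requested list; there are 9 such values of n.

1, 3, 5, 14, 16, 18, 27, 29, 31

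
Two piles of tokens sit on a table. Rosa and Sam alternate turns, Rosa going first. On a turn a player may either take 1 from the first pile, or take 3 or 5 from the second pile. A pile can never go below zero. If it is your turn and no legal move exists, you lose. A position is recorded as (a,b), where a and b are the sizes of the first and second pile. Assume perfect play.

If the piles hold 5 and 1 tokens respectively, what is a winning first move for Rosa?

Move to (4,1).

Use the standard recursion: the mover loses at a terminal position; elsewhere, the mover wins exactly when some move hands the opponent an L position.
No move ever increases a pile, so every position that can arise here has a ≤ 5 and b ≤ 1; it is enough to label the cells with 0 ≤ a ≤ 5 and 0 ≤ b ≤ 1.
Every move lowers a or b (never raises either), so fill the grid row by row in increasing a, and left to right within a row: each cell's successors are then already labelled.
      b=0  b=1
a=0:    L    L
a=1:    W    W
a=2:    L    L
a=3:    W    W
a=4:    L    L
a=5:    W    W
Cells with no legal move (terminal, hence L): (0,0), (0,1).
The remaining L cells, each justified by listing all of its moves:
(2,0): L (sole option (1,0)(W) is W)
(2,1): L (sole option (1,1)(W) is W)
(4,0): L (sole option (3,0)(W) is W)
(4,1): L (sole option (3,1)(W) is W)
Every other cell has at least one move into one of the L cells above, so it is W.
From (5,1), the L positions reachable in one move are: (4,1).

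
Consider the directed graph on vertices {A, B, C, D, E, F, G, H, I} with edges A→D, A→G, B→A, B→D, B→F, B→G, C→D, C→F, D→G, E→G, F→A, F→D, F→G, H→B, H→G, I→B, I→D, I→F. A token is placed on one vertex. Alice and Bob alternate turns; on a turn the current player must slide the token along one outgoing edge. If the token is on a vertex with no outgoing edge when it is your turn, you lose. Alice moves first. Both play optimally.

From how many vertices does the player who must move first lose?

3

Build the W/L table. Terminal = L. A non-terminal position is W if it has a move to some L; otherwise it is L.
Every edge goes from a vertex to one that appears earlier in the order G, D, A, F, B, I, H, E, C, so processing vertices in that order labels each vertex after all of its successors.
G: no outgoing edge → L
D: W (go to G, an L position)
A: W (go to G, an L position)
F: W (go to G, an L position)
B: W (go to G, an L position)
I: L (options B(W), F(W), D(W) are all W)
H: W (go to G, an L position)
E: W (go to G, an L position)
C: L (options F(W), D(W) are all W)
The L vertices are C, G, I; that is 3 in all.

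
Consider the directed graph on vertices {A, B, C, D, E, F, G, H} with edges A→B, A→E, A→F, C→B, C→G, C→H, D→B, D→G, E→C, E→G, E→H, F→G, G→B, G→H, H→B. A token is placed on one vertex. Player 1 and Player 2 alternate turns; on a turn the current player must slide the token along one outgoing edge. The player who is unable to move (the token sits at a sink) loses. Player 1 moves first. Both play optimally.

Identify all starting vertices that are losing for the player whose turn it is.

B, E, F

Classify positions by backward induction: terminal positions (no move available) are L. From any other position, the mover wins iff some move reaches an L.
Every edge goes from a vertex to one that appears earlier in the order B, H, G, F, C, E, A, D, so processing vertices in that order labels each vertex after all of its successors.
B: no outgoing edge → L
H: can move to B, which is L ⇒ W
G: can move to B, which is L ⇒ W
F: the only move is to G(W), a W ⇒ L
C: can move to B, which is L ⇒ W
E: moves to C(W), G(W), H(W); every one is W ⇒ L
A: can move to E, which is L ⇒ W
D: can move to B, which is L ⇒ W
Reading off the rows marked L gives the requested list; there are 3 such vertices.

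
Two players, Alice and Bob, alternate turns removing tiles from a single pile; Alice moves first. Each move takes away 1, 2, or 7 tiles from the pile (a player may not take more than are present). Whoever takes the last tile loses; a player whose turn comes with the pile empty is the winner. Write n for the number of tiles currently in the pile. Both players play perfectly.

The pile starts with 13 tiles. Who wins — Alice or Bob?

Bob wins.

Label each position W (a win for the player to move) or L (a loss). A position with no legal move is W; any other position is W exactly when some move reaches an L, and L when every move reaches a W.
n=0: no move; the opponent has just taken the last tile and therefore loses → W
n=1: →0(W) only, which is W, so L
n=2: →1(L), so W
n=3: →1(L), so W
n=4: →3(W), 2(W) — all W, so L
n=5: →4(L), so W
n=6: →4(L), so W
n=7: →6(W), 5(W), 0(W) — all W, so L
n=8: →7(L), so W
n=9: →7(L), so W
n=10: →9(W), 8(W), 3(W) — all W, so L
n=11: →10(L), so W
n=12: →10(L), so W
n=13: →12(W), 11(W), 6(W) — all W, so L
The starting position 13 is L: whatever Alice does, the opponent receives a W position.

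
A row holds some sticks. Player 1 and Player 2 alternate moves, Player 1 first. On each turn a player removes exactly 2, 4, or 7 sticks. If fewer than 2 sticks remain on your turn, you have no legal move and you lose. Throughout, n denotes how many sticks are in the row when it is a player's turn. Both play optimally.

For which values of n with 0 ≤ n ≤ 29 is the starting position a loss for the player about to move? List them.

Use the standard recursion: the mover loses at a terminal position; elsewhere, the mover wins exactly when some move hands the opponent an L position.
n=0: no move → L
n=1: no move → L
n=2: W (go to 0, an L position)
n=3: W (go to 1, an L position)
n=4: W (go to 0, an L position)
n=5: W (go to 1, an L position)
n=6: L (options 4(W), 2(W) are all W)
n=7: W (go to 0, an L position)
n=8: W (go to 6, an L position)
n=9: L (options 7(W), 5(W), 2(W) are all W)
n=10: W (go to 6, an L position)
n=11: W (go to 9, an L position)
n=12: L (options 10(W), 8(W), 5(W) are all W)
n=13: W (go to 9, an L position)
n=14: W (go to 12, an L position)
n=15: L (options 13(W), 11(W), 8(W) are all W)
n=16: W (go to 12, an L position)
n=17: W (go to 15, an L position)
n=18: L (options 16(W), 14(W), 11(W) are all W)
n=19: W (go to 15, an L position)
n=20: W (go to 18, an L position)
n=21: L (options 19(W), 17(W), 14(W) are all W)
n=22: W (go to 18, an L position)
n=23: W (go to 21, an L position)
n=24: L (options 22(W), 20(W), 17(W) are all W)
n=25: W (go to 21, an L position)
n=26: W (go to 24, an L position)
n=27: L (options 25(W), 23(W), 20(W) are all W)
n=28: W (go to 24, an L position)
n=29: W (go to 27, an L position)
Reading off the rows marked L gives the requested list; there are 10 such values of n.

0, 1, 6, 9, 12, 15, 18, 21, 24, 27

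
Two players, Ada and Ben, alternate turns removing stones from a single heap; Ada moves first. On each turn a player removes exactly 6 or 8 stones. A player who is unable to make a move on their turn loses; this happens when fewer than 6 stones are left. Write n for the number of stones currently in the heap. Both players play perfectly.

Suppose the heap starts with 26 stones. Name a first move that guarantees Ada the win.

Remove 8, leaving 18.

Compute win/loss labels from the base case upward. A position with no move is L. Any other position is W if it can reach an L in one move, else L.
n=0: no move → L
n=1: no move → L
n=2: no move → L
n=3: no move → L
n=4: no move → L
n=5: no move → L
n=6: →0(L), so W
n=7: →1(L), so W
n=8: →2(L), so W
n=9: →3(L), so W
n=10: →4(L), so W
n=11: →5(L), so W
n=12: →4(L), so W
n=13: →5(L), so W
n=14: →8(W), 6(W) — all W, so L
n=15: →9(W), 7(W) — all W, so L
n=16: →10(W), 8(W) — all W, so L
n=17: →11(W), 9(W) — all W, so L
n=18: →12(W), 10(W) — all W, so L
n=19: →13(W), 11(W) — all W, so L
n=20: →14(L), so W
n=21: →15(L), so W
n=22: →16(L), so W
n=23: →17(L), so W
n=24: →18(L), so W
n=25: →19(L), so W
n=26: →18(L), so W
From 26, the L positions reachable in one move are: 18.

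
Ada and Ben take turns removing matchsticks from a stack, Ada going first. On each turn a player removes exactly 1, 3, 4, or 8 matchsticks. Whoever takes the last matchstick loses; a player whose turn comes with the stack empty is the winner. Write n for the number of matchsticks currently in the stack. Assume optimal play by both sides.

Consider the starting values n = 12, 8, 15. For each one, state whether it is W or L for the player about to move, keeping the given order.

Use the standard recursion: the mover wins at a terminal position; elsewhere, the mover wins exactly when some move hands the opponent an L position.
n=0: no move; the opponent has just taken the last matchstick and therefore loses → W
n=1: only reaches 0(W), which is W → L
n=2: reaches L-position 1 → W
n=3: only reaches 2(W), 0(W), all W → L
n=4: reaches L-position 3 → W
n=5: reaches L-position 1 → W
n=6: reaches L-position 3 → W
n=7: reaches L-position 3 → W
n=8: only reaches 7(W), 5(W), 4(W), 0(W), all W → L
n=9: reaches L-position 8 → W
n=10: only reaches 9(W), 7(W), 6(W), 2(W), all W → L
n=11: reaches L-position 10 → W
n=12: reaches L-position 8 → W
n=13: reaches L-position 10 → W
n=14: reaches L-position 10 → W
n=15: only reaches 14(W), 12(W), 11(W), 7(W), all W → L

12: W, 8: L, 15: L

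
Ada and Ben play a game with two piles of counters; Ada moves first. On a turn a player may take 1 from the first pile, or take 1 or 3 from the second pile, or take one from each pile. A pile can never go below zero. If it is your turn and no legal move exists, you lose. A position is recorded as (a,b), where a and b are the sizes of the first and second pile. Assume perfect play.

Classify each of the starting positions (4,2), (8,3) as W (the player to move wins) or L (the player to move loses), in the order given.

(4,2): L, (8,3): W

Build the W/L table. Terminal = L. A non-terminal position is W if it has a move to some L; otherwise it is L.
No move ever increases a pile, so every position that can arise here has a ≤ 8 and b ≤ 3; it is enough to label the cells with 0 ≤ a ≤ 8 and 0 ≤ b ≤ 3.
Every move lowers a or b (never raises either), so fill the grid row by row in increasing a, and left to right within a row: each cell's successors are then already labelled.
      b=0  b=1  b=2  b=3
a=0:    L    W    L    W
a=1:    W    W    W    W
a=2:    L    W    L    W
a=3:    W    W    W    W
a=4:    L    W    L    W
a=5:    W    W    W    W
a=6:    L    W    L    W
a=7:    W    W    W    W
a=8:    L    W    L    W
Cells with no legal move (terminal, hence L): (0,0).
The remaining L cells, each justified by listing all of its moves:
(0,2): only reaches (0,1)(W), which is W → L
(2,0): only reaches (1,0)(W), which is W → L
(2,2): only reaches (1,2)(W), (2,1)(W), (1,1)(W), all W → L
(4,0): only reaches (3,0)(W), which is W → L
(4,2): only reaches (3,2)(W), (4,1)(W), (3,1)(W), all W → L
(6,0): only reaches (5,0)(W), which is W → L
(6,2): only reaches (5,2)(W), (6,1)(W), (5,1)(W), all W → L
(8,0): only reaches (7,0)(W), which is W → L
(8,2): only reaches (7,2)(W), (8,1)(W), (7,1)(W), all W → L
Every other cell has at least one move into one of the L cells above, so it is W.
(4,2): one of the L cells justified above, so L
(8,3): the move to (8,2) reaches an L cell, so W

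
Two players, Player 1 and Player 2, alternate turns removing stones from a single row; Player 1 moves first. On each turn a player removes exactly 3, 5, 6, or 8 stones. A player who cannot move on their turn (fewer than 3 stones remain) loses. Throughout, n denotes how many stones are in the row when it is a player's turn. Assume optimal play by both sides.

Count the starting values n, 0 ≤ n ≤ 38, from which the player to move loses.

Compute win/loss labels from the base case upward. A position with no move is L. Any other position is W if it can reach an L in one move, else L.
n=0: no move → L
n=1: no move → L
n=2: no move → L
n=3: →0(L), so W
n=4: →1(L), so W
n=5: →2(L), so W
n=6: →1(L), so W
n=7: →2(L), so W
n=8: →2(L), so W
n=9: →1(L), so W
n=10: →2(L), so W
n=11: →8(W), 6(W), 5(W), 3(W) — all W, so L
n=12: →9(W), 7(W), 6(W), 4(W) — all W, so L
n=13: →10(W), 8(W), 7(W), 5(W) — all W, so L
n=14: →11(L), so W
n=15: →12(L), so W
n=16: →13(L), so W
n=17: →12(L), so W
n=18: →13(L), so W
n=19: →13(L), so W
n=20: →12(L), so W
n=21: →13(L), so W
n=22: →19(W), 17(W), 16(W), 14(W) — all W, so L
n=23: →20(W), 18(W), 17(W), 15(W) — all W, so L
n=24: →21(W), 19(W), 18(W), 16(W) — all W, so L
n=25: →22(L), so W
n=26: →23(L), so W
n=27: →24(L), so W
n=28: →23(L), so W
n=29: →24(L), so W
n=30: →24(L), so W
n=31: →23(L), so W
n=32: →24(L), so W
n=33: →30(W), 28(W), 27(W), 25(W) — all W, so L
n=34: →31(W), 29(W), 28(W), 26(W) — all W, so L
n=35: →32(W), 30(W), 29(W), 27(W) — all W, so L
n=36: →33(L), so W
n=37: →34(L), so W
n=38: →35(L), so W
L entries with 0 ≤ n ≤ 38: n = 0, 1, 2, 11, 12, 13, 22, 23, 24, 33, 34, 35; that makes 12.

12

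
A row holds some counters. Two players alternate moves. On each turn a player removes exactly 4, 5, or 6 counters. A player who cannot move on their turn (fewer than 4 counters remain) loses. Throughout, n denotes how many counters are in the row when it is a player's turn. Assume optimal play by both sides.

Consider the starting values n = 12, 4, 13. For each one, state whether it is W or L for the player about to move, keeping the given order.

Work bottom-up. With no move the player to move loses. Otherwise the position is W if at least one move leads to an L position for the opponent, and L if every move leads to a W.
n=0: no move → L
n=1: no move → L
n=2: no move → L
n=3: no move → L
n=4: reaches L-position 0 → W
n=5: reaches L-position 1 → W
n=6: reaches L-position 2 → W
n=7: reaches L-position 3 → W
n=8: reaches L-position 3 → W
n=9: reaches L-position 3 → W
n=10: only reaches 6(W), 5(W), 4(W), all W → L
n=11: only reaches 7(W), 6(W), 5(W), all W → L
n=12: only reaches 8(W), 7(W), 6(W), all W → L
n=13: only reaches 9(W), 8(W), 7(W), all W → L

12: L, 4: W, 13: L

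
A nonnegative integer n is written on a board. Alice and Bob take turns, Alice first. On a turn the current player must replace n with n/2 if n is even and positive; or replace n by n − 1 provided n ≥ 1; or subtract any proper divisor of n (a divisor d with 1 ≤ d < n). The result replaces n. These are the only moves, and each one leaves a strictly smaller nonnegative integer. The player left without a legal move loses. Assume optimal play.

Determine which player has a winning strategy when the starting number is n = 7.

Bob wins.

Use the standard recursion: the mover loses at a terminal position; elsewhere, the mover wins exactly when some move hands the opponent an L position.
n=0: no move → L
n=1: W (go to 0, an L position)
n=2: L (sole option 1(W) is W)
n=3: W (go to 2, an L position)
n=4: W (go to 2, an L position)
n=5: L (sole option 4(W) is W)
n=6: W (go to 5, an L position)
n=7: L (sole option 6(W) is W)
The starting position 7 is L: whatever Alice does, the opponent receives a W position.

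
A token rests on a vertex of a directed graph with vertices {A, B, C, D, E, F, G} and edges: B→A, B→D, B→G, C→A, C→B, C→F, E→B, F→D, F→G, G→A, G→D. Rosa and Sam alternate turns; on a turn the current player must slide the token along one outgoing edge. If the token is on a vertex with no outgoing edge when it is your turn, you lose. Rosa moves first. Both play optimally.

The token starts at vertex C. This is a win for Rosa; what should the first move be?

Move to A.

Classify positions by backward induction: terminal positions (no move available) are L. From any other position, the mover wins iff some move reaches an L.
Every edge goes from a vertex to one that appears earlier in the order D, A, G, B, F, C, E, so processing vertices in that order labels each vertex after all of its successors.
D: no outgoing edge → L
A: no outgoing edge → L
G: can move to A, which is L ⇒ W
B: can move to A, which is L ⇒ W
F: can move to D, which is L ⇒ W
C: can move to A, which is L ⇒ W
E: the only move is to B(W), a W ⇒ L
From C, the L positions reachable in one move are: A.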